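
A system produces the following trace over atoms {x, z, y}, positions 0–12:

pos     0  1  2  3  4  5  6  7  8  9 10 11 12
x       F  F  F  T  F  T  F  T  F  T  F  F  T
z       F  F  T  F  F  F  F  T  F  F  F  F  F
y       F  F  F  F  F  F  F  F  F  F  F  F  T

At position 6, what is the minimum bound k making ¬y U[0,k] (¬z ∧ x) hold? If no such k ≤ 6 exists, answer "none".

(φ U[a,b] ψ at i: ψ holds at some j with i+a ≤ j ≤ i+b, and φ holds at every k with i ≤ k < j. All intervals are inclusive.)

Need earliest j ≥ 6 with (¬z ∧ x), and ¬y at every k in [6,j-1].
  j=6: rhs fails.
  j=7: rhs fails.
  j=8: rhs fails.
  j=9: rhs holds; lhs holds on [6,8]. k = 3.

3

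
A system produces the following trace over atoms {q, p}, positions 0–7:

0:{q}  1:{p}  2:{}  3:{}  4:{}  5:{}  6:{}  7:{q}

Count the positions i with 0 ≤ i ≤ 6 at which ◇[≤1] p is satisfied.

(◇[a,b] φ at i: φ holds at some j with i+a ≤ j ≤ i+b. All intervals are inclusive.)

2

Evaluate at each i in [0,6]:
  i=0: ✓ (witness j=1)
  i=1: ✓ (witness j=1)
  i=2: ✗ (none in [2,3])
  i=3: ✗ (none in [3,4])
  i=4: ✗ (none in [4,5])
  i=5: ✗ (none in [5,6])
  i=6: ✗ (none in [6,7])
Positions where it holds: {0, 1} → 2.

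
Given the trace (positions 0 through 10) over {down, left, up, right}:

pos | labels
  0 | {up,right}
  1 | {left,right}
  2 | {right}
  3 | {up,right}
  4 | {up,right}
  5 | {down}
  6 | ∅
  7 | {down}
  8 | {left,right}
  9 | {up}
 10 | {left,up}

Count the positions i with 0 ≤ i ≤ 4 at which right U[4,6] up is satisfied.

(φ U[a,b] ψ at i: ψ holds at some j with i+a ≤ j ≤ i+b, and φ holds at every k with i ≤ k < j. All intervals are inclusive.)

Evaluate at each i in [0,4]:
  i=0: ✓ (rhs at j=4; lhs holds on [0,3])
  i=1: ✗ (no rhs in [5,7])
  i=2: ✗ (no rhs in [6,8])
  i=3: ✗ (lhs fails at k=5 before rhs at j=9)
  i=4: ✗ (lhs fails at k=5 before rhs at j=9)
Positions where it holds: {0} → 1.

1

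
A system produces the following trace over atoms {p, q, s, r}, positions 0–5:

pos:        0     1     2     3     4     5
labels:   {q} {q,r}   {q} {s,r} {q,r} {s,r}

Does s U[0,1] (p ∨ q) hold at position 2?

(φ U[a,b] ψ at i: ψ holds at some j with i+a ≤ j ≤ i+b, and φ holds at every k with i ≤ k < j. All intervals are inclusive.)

Need some j in [2,3] with (p ∨ q), and s at every k in [2,j-1].
  j=2: (p ∨ q) holds; no prefix to check → satisfied.

True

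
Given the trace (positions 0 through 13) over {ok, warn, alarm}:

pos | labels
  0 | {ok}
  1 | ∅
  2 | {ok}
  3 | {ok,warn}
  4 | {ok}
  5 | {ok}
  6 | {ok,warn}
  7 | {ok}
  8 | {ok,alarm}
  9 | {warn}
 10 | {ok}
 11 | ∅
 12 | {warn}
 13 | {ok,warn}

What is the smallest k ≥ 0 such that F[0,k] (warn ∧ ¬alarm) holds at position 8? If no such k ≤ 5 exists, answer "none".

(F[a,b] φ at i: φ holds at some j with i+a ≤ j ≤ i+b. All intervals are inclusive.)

1

Scan j = 8,9,… for (warn ∧ ¬alarm):
  j=8: fails
  j=9: holds
First hit at j=9, so smallest k = 9-8 = 1.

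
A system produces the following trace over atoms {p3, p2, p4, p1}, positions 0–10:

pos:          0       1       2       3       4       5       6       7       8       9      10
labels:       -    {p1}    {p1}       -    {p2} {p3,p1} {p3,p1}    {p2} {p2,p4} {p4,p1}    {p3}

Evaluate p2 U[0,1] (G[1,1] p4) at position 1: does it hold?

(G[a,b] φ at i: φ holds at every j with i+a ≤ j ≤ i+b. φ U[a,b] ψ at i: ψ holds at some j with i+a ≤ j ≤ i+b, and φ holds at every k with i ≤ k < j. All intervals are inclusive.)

Need some j in [1,2] with G[1,1] p4, and p2 at every k in [1,j-1].
  j=1: G[1,1] p4 — fails at 2.
  j=2: G[1,1] p4 — fails at 3.
No j in the window works → until fails.

False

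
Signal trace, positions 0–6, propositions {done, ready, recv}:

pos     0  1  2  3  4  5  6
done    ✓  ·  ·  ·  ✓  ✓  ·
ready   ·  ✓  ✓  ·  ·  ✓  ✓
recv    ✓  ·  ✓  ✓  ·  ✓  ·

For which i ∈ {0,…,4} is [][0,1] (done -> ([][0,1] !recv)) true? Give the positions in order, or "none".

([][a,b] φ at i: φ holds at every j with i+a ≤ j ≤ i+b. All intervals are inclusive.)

1, 2

Evaluate at each i in [0,4]:
  i=0: ✗ (fails at j=0)
  i=1: ✓ (all of [1,2])
  i=2: ✓ (all of [2,3])
  i=3: ✗ (fails at j=4)
  i=4: ✗ (fails at j=4)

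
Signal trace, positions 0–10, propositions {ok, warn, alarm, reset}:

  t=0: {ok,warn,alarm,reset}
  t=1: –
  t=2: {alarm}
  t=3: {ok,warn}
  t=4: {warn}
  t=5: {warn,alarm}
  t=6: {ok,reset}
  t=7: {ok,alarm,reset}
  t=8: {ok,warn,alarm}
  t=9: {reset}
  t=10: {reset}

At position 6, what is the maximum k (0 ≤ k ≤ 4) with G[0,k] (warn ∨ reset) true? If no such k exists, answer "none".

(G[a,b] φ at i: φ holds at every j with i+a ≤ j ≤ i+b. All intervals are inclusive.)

4

(warn ∨ reset) must hold from j=6 onward; find where it first fails.
  j=6: holds
  j=7: holds
  j=8: holds
  j=9: holds
  j=10: holds
Holds through j=10; largest k = 4.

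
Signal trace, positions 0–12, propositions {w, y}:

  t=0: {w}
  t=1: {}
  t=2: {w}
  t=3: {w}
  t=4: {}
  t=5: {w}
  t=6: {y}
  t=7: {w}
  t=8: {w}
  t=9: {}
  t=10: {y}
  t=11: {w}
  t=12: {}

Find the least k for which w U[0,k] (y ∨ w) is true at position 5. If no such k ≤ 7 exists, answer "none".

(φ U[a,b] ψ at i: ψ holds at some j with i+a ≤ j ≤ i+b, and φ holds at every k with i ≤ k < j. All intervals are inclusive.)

0

Need earliest j ≥ 5 with (y ∨ w), and w at every k in [5,j-1].
  j=5: rhs holds (empty prefix). k = 0.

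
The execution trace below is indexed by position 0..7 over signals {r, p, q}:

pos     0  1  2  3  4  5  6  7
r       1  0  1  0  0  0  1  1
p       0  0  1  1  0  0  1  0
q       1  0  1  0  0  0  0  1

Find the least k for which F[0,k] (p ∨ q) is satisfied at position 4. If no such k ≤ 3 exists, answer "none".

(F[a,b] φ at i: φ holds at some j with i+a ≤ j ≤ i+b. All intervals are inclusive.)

2

Scan j = 4,5,… for (p ∨ q):
  j=4: fails
  j=5: fails
  j=6: holds
First hit at j=6, so smallest k = 6-4 = 2.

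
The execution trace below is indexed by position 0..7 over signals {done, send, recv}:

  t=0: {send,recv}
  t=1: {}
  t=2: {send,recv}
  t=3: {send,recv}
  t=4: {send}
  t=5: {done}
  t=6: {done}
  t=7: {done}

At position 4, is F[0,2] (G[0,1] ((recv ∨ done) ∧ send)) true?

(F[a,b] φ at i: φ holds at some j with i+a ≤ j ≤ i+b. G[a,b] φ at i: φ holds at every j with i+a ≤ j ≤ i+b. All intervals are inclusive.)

No

Check G[0,1] ((recv ∨ done) ∧ send) at each j in [4,6]:
  j=4: fails at 4
  j=5: fails at 5
  j=6: fails at 6
No position in the window satisfies it → formula fails.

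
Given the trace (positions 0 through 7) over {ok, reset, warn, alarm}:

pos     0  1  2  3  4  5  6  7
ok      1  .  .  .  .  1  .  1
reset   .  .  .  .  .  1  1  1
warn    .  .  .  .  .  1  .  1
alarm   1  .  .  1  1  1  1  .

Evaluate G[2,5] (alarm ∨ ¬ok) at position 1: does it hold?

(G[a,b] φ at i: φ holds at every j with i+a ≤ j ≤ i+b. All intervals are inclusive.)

True

Check (alarm ∨ ¬ok) at every j in [3,6]:
  j=3: true
  j=4: true
  j=5: true
  j=6: true
All positions satisfy it → formula holds.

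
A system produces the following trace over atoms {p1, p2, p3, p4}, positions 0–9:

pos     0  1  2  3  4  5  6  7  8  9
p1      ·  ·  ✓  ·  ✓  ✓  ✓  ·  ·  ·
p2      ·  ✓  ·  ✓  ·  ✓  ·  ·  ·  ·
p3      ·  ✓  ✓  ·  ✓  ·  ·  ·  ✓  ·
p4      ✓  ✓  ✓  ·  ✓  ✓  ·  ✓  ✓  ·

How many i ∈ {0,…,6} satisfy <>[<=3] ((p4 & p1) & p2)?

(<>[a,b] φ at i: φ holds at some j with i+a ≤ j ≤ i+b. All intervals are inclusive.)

Evaluate at each i in [0,6]:
  i=0: ✗ (none in [0,3])
  i=1: ✗ (none in [1,4])
  i=2: ✓ (witness j=5)
  i=3: ✓ (witness j=5)
  i=4: ✓ (witness j=5)
  i=5: ✓ (witness j=5)
  i=6: ✗ (none in [6,9])
Positions where it holds: {2, 3, 4, 5} → 4.

4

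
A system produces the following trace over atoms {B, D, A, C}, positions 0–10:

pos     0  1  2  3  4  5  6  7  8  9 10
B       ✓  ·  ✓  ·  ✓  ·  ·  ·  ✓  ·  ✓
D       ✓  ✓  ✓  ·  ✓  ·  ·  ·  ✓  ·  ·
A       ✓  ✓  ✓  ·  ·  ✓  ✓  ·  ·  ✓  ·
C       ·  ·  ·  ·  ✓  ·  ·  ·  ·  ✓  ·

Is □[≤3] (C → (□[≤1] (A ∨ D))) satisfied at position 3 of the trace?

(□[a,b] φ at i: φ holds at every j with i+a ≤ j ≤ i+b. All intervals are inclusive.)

Check (C → (□[≤1] (A ∨ D))) at every j in [3,6]:
  j=3: antecedent false → ✓
  j=4: antecedent true; consequent holds on [4,5] → ✓
  j=5: antecedent false → ✓
  j=6: antecedent false → ✓
All positions satisfy it → formula holds.

Holds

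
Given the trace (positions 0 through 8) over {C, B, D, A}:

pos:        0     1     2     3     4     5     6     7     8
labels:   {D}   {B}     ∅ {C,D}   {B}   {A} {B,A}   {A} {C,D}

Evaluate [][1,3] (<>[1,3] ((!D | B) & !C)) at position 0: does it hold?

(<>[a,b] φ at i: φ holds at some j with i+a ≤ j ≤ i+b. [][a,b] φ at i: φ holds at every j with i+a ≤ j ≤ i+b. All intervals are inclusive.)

Check <>[1,3] ((!D | B) & !C) at every j in [1,3]:
  j=1: holds (witness at 2)
  j=2: holds (witness at 4)
  j=3: holds (witness at 4)
All positions satisfy it → formula holds.

Holds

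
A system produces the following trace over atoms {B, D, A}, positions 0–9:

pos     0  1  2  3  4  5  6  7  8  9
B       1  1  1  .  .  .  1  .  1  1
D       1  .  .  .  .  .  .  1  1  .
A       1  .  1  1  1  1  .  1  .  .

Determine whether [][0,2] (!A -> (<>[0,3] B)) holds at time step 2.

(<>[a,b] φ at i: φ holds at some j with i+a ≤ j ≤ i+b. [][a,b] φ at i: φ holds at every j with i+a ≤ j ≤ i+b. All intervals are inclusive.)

Yes

Check (!A -> (<>[0,3] B)) at every j in [2,4]:
  j=2: antecedent false → ✓
  j=3: antecedent false → ✓
  j=4: antecedent false → ✓
All positions satisfy it → formula holds.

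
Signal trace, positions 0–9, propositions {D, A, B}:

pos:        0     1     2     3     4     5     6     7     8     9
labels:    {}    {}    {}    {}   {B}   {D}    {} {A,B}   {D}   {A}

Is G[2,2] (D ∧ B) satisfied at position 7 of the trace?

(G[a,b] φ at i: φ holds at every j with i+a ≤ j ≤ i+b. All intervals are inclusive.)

Check (D ∧ B) at every j in [9,9]:
  j=9: false
Fails at j=9 → formula fails.

False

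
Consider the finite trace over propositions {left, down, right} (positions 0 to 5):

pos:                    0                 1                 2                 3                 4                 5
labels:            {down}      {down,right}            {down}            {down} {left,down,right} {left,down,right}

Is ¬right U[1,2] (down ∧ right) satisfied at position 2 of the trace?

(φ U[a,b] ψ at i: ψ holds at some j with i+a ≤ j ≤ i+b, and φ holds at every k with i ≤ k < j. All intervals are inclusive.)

Need some j in [3,4] with (down ∧ right), and ¬right at every k in [2,j-1].
  j=3: (down ∧ right) false.
  j=4: (down ∧ right) holds; ¬right holds at every k in [2,3] → satisfied.

True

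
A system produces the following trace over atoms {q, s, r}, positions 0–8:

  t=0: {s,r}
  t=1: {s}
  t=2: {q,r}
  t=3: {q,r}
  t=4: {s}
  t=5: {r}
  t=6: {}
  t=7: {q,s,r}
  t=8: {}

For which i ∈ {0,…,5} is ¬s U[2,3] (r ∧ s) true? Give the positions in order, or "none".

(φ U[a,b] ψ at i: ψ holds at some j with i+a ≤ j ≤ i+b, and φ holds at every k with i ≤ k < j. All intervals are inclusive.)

Evaluate at each i in [0,5]:
  i=0: ✗ (no rhs in [2,3])
  i=1: ✗ (no rhs in [3,4])
  i=2: ✗ (no rhs in [4,5])
  i=3: ✗ (no rhs in [5,6])
  i=4: ✗ (lhs fails at k=4 before rhs at j=7)
  i=5: ✓ (rhs at j=7; lhs holds on [5,6])

5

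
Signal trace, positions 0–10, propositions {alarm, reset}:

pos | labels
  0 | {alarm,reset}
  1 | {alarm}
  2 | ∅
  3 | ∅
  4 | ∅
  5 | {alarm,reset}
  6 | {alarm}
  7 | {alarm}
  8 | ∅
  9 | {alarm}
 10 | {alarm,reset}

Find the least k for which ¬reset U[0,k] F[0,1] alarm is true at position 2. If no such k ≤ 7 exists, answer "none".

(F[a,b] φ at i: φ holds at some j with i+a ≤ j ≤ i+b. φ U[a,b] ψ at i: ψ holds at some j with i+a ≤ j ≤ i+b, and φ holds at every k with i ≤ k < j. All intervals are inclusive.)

Need earliest j ≥ 2 with F[0,1] alarm, and ¬reset at every k in [2,j-1].
  j=2: rhs fails.
  j=3: rhs fails.
  j=4: rhs holds; lhs holds on [2,3]. k = 2.

2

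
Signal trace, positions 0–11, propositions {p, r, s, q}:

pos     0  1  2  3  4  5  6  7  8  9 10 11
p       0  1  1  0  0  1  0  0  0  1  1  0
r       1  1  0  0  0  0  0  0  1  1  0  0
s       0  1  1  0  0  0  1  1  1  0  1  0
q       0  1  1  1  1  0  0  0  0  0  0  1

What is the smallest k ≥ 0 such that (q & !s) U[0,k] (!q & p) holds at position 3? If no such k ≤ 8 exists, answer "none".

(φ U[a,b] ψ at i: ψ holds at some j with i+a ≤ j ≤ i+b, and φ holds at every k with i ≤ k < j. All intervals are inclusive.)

2

Need earliest j ≥ 3 with (!q & p), and (q & !s) at every k in [3,j-1].
  j=3: rhs fails.
  j=4: rhs fails.
  j=5: rhs holds; lhs holds on [3,4]. k = 2.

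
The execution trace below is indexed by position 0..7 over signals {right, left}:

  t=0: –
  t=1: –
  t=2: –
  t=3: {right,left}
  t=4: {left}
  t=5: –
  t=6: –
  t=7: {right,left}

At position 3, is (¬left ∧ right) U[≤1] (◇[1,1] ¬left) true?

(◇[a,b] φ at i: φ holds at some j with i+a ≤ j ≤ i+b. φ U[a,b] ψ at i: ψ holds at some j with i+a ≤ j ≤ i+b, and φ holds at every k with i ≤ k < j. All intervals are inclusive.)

No

Need some j in [3,4] with ◇[1,1] ¬left, and (¬left ∧ right) at every k in [3,j-1].
  j=3: ◇[1,1] ¬left — fails (none in [4,4]).
  j=4: ◇[1,1] ¬left holds, but (¬left ∧ right) fails at k=3 → not this j.
No j in the window works → until fails.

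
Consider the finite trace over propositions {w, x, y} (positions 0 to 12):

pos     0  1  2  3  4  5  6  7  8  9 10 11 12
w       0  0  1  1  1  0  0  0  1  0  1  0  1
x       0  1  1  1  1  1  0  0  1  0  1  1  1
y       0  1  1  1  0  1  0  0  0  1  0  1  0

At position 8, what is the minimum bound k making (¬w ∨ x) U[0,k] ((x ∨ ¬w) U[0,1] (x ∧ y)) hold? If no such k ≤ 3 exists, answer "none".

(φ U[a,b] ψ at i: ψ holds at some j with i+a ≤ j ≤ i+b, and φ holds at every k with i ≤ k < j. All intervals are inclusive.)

2

Need earliest j ≥ 8 with ((x ∨ ¬w) U[0,1] (x ∧ y)), and (¬w ∨ x) at every k in [8,j-1].
  j=8: rhs fails.
  j=9: rhs fails.
  j=10: rhs holds; lhs holds on [8,9]. k = 2.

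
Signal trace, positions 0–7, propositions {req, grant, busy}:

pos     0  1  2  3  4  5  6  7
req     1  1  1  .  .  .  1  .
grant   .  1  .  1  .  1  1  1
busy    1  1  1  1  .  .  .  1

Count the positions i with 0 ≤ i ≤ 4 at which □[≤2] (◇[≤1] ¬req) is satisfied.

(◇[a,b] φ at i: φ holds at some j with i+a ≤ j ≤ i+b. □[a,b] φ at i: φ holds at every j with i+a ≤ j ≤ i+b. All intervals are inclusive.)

3

Evaluate at each i in [0,4]:
  i=0: ✗ (fails at j=0)
  i=1: ✗ (fails at j=1)
  i=2: ✓ (all of [2,4])
  i=3: ✓ (all of [3,5])
  i=4: ✓ (all of [4,6])
Positions where it holds: {2, 3, 4} → 3.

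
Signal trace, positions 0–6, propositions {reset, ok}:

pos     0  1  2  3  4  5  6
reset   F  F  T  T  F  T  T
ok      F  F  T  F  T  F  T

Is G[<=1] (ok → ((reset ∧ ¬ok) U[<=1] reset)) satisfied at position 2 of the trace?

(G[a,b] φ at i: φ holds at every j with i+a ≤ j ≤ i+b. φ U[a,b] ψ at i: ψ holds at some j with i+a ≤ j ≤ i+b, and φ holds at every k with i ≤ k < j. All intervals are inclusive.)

Check (ok → ((reset ∧ ¬ok) U[<=1] reset)) at every j in [2,3]:
  j=2: antecedent true; consequent holds → ✓
  j=3: antecedent false → ✓
All positions satisfy it → formula holds.

Holds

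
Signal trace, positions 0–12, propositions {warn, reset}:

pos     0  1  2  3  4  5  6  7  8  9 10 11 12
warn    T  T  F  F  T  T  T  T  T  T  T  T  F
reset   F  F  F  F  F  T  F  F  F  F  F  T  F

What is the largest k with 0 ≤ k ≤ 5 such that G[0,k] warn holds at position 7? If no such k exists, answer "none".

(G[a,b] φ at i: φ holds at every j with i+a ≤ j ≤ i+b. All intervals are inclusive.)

warn must hold from j=7 onward; find where it first fails.
  j=7: holds
  j=8: holds
  j=9: holds
  j=10: holds
  j=11: holds
  j=12: fails
Holds on [7,11], so largest k = 4.

4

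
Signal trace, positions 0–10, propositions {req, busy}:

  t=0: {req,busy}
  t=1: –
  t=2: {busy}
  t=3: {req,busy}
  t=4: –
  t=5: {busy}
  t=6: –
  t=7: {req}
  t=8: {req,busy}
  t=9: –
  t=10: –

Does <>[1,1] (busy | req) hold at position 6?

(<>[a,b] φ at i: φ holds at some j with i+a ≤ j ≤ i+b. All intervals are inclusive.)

Check (busy | req) at each j in [7,7]:
  j=7: true
Found at j=7 → formula holds.

Yes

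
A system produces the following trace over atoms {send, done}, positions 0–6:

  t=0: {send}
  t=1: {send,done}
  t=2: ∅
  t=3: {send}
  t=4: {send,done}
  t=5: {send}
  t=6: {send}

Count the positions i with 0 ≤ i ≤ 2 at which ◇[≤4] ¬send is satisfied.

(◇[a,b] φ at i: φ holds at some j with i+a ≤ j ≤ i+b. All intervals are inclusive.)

3

Evaluate at each i in [0,2]:
  i=0: ✓ (witness j=2)
  i=1: ✓ (witness j=2)
  i=2: ✓ (witness j=2)
Positions where it holds: {0, 1, 2} → 3.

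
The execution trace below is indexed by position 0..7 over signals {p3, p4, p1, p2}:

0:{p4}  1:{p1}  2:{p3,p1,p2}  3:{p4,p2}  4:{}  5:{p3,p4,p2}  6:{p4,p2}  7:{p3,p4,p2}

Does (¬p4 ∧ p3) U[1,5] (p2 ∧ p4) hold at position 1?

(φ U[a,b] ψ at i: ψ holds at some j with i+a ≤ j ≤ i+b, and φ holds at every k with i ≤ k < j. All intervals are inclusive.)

Does not hold

Need some j in [2,6] with (p2 ∧ p4), and (¬p4 ∧ p3) at every k in [1,j-1].
  j=2: (p2 ∧ p4) false.
  j=3: (p2 ∧ p4) holds, but (¬p4 ∧ p3) fails at k=1 → not this j.
  j=4: (p2 ∧ p4) false.
  j=5: (p2 ∧ p4) holds, but (¬p4 ∧ p3) fails at k=1 → not this j.
  j=6: (p2 ∧ p4) holds, but (¬p4 ∧ p3) fails at k=1 → not this j.
No j in the window works → until fails.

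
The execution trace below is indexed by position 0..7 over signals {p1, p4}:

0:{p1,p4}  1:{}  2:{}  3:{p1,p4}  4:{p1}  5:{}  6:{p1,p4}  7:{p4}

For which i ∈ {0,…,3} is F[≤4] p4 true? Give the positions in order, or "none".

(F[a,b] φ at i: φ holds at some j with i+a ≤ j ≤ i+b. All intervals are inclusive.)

0, 1, 2, 3

Evaluate at each i in [0,3]:
  i=0: ✓ (witness j=0)
  i=1: ✓ (witness j=3)
  i=2: ✓ (witness j=3)
  i=3: ✓ (witness j=3)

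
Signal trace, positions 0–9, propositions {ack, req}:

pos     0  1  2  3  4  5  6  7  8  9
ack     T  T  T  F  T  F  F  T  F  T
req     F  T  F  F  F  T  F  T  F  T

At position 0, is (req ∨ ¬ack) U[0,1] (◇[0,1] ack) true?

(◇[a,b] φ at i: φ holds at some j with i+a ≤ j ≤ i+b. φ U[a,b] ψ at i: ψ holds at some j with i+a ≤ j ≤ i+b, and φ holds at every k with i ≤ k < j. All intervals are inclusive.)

Need some j in [0,1] with ◇[0,1] ack, and (req ∨ ¬ack) at every k in [0,j-1].
  j=0: ◇[0,1] ack holds; no prefix to check → satisfied.

Holds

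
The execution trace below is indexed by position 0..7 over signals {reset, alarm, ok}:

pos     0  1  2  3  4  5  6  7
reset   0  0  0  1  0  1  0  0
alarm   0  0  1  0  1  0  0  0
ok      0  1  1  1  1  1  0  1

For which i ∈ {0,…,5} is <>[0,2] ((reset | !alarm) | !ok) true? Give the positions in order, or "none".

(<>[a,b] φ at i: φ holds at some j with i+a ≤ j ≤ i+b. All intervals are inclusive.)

Evaluate at each i in [0,5]:
  i=0: ✓ (witness j=0)
  i=1: ✓ (witness j=1)
  i=2: ✓ (witness j=3)
  i=3: ✓ (witness j=3)
  i=4: ✓ (witness j=5)
  i=5: ✓ (witness j=5)

0, 1, 2, 3, 4, 5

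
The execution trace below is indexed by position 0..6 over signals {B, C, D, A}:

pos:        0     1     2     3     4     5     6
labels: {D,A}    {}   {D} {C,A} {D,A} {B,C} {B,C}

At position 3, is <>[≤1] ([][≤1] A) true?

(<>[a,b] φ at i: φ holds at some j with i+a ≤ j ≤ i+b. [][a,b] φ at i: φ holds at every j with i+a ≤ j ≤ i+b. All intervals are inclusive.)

True

Check [][≤1] A at each j in [3,4]:
  j=3: holds on [3,4]
  j=4: fails at 5
Found at j=3 → formula holds.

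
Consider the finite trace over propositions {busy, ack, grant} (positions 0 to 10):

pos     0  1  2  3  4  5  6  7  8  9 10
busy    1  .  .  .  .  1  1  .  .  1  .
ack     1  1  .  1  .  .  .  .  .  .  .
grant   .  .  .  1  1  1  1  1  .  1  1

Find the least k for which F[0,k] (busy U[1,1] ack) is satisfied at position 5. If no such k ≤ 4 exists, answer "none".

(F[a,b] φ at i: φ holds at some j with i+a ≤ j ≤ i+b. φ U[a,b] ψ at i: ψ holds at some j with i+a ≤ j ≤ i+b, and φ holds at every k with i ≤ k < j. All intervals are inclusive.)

Scan j = 5,6,… for (busy U[1,1] ack):
  j=5: fails
  j=6: fails
  j=7: fails
  j=8: fails
  j=9: fails
No j in [5,9] satisfies it → none.

none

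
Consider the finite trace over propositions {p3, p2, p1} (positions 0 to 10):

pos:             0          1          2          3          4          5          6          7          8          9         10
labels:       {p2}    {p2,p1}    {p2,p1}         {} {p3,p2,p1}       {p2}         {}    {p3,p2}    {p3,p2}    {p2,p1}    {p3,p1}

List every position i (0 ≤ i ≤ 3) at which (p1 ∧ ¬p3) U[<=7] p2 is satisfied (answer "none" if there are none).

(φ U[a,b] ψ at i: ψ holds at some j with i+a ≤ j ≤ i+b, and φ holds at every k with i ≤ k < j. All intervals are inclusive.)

Evaluate at each i in [0,3]:
  i=0: ✓ (rhs at j=0)
  i=1: ✓ (rhs at j=1)
  i=2: ✓ (rhs at j=2)
  i=3: ✗ (lhs fails at k=3 before rhs at j=4)

0, 1, 2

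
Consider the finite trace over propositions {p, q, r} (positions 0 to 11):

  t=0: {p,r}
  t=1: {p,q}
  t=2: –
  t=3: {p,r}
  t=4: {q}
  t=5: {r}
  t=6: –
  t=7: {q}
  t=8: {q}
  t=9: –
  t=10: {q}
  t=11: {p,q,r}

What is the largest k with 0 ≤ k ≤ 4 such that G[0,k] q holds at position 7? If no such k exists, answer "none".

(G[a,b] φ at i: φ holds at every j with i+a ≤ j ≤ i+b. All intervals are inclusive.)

1

q must hold from j=7 onward; find where it first fails.
  j=7: holds
  j=8: holds
  j=9: fails
Holds on [7,8], so largest k = 1.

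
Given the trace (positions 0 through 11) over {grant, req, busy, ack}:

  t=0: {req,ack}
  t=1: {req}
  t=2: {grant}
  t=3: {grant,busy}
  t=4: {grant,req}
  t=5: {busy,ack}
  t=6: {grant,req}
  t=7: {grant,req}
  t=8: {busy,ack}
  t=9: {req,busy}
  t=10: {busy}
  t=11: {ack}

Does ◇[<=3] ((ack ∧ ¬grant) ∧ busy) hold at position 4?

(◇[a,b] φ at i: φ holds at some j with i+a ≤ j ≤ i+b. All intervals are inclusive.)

Check ((ack ∧ ¬grant) ∧ busy) at each j in [4,7]:
  j=4: false
  j=5: true
  j=6: false
  j=7: false
Found at j=5 → formula holds.

True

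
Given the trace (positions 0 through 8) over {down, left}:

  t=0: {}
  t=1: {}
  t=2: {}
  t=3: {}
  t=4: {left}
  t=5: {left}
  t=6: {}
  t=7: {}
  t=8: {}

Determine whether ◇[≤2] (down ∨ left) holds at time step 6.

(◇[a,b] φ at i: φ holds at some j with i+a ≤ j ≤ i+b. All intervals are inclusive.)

No

Check (down ∨ left) at each j in [6,8]:
  j=6: false
  j=7: false
  j=8: false
No position in the window satisfies it → formula fails.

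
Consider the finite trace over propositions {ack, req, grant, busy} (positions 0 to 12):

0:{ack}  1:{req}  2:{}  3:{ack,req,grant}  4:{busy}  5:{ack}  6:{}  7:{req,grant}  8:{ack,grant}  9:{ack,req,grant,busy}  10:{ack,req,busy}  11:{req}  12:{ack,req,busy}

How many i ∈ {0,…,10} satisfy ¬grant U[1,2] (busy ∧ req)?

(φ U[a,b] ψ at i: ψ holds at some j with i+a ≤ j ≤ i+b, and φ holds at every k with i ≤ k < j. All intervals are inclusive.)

1

Evaluate at each i in [0,10]:
  i=0: ✗ (no rhs in [1,2])
  i=1: ✗ (no rhs in [2,3])
  i=2: ✗ (no rhs in [3,4])
  i=3: ✗ (no rhs in [4,5])
  i=4: ✗ (no rhs in [5,6])
  i=5: ✗ (no rhs in [6,7])
  i=6: ✗ (no rhs in [7,8])
  i=7: ✗ (lhs fails at k=7 before rhs at j=9)
  i=8: ✗ (lhs fails at k=8 before rhs at j=9)
  i=9: ✗ (lhs fails at k=9 before rhs at j=10)
  i=10: ✓ (rhs at j=12; lhs holds on [10,11])
Positions where it holds: {10} → 1.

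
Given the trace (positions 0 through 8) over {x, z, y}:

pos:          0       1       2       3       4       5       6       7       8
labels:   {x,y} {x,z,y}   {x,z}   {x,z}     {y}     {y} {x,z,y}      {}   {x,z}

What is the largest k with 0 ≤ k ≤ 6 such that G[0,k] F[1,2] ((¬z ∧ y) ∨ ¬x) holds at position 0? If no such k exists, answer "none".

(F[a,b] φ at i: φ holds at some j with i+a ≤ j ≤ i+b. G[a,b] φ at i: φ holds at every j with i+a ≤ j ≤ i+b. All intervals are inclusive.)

none

F[1,2] ((¬z ∧ y) ∨ ¬x) must hold from j=0 onward; find where it first fails.
  j=0: fails → no k works.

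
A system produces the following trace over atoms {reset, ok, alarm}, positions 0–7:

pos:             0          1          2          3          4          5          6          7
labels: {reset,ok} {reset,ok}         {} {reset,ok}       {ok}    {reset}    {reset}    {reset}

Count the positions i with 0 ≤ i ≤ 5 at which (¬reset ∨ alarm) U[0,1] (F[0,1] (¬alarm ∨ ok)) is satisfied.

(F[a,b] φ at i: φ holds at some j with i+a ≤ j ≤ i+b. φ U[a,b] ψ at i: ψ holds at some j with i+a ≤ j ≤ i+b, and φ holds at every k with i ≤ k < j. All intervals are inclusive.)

6

Evaluate at each i in [0,5]:
  i=0: ✓ (rhs at j=0)
  i=1: ✓ (rhs at j=1)
  i=2: ✓ (rhs at j=2)
  i=3: ✓ (rhs at j=3)
  i=4: ✓ (rhs at j=4)
  i=5: ✓ (rhs at j=5)
Positions where it holds: {0, 1, 2, 3, 4, 5} → 6.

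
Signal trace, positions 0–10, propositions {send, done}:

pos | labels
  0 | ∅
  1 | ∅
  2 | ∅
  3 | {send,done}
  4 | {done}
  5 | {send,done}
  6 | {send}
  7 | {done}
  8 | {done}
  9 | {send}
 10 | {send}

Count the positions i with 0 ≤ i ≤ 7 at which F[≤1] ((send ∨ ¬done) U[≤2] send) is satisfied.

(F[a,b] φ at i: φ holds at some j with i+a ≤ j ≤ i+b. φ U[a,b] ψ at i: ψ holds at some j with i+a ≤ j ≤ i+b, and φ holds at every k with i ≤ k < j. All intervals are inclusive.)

7

Evaluate at each i in [0,7]:
  i=0: ✓ (witness j=1)
  i=1: ✓ (witness j=1)
  i=2: ✓ (witness j=2)
  i=3: ✓ (witness j=3)
  i=4: ✓ (witness j=5)
  i=5: ✓ (witness j=5)
  i=6: ✓ (witness j=6)
  i=7: ✗ (none in [7,8])
Positions where it holds: {0, 1, 2, 3, 4, 5, 6} → 7.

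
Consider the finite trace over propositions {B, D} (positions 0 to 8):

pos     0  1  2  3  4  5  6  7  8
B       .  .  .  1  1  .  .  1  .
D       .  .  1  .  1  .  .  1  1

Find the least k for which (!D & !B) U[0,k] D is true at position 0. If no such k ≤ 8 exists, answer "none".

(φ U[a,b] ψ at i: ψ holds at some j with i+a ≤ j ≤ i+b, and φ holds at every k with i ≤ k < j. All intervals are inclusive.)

Need earliest j ≥ 0 with D, and (!D & !B) at every k in [0,j-1].
  j=0: rhs fails.
  j=1: rhs fails.
  j=2: rhs holds; lhs holds on [0,1]. k = 2.

2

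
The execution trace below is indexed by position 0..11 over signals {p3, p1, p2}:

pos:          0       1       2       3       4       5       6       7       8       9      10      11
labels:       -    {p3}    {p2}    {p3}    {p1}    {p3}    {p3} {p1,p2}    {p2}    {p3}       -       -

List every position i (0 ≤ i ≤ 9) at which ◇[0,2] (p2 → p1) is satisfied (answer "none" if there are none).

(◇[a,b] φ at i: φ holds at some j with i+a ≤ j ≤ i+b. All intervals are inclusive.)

Evaluate at each i in [0,9]:
  i=0: ✓ (witness j=0)
  i=1: ✓ (witness j=1)
  i=2: ✓ (witness j=3)
  i=3: ✓ (witness j=3)
  i=4: ✓ (witness j=4)
  i=5: ✓ (witness j=5)
  i=6: ✓ (witness j=6)
  i=7: ✓ (witness j=7)
  i=8: ✓ (witness j=9)
  i=9: ✓ (witness j=9)

0, 1, 2, 3, 4, 5, 6, 7, 8, 9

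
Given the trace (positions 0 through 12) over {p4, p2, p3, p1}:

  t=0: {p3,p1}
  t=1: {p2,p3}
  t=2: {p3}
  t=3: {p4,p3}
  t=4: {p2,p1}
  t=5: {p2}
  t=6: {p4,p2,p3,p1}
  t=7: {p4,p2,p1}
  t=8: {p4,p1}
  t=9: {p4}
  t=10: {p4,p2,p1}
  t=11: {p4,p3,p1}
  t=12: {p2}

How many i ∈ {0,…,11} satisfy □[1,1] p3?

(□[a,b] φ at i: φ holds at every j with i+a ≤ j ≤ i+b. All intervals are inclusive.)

Evaluate at each i in [0,11]:
  i=0: ✓ (all of [1,1])
  i=1: ✓ (all of [2,2])
  i=2: ✓ (all of [3,3])
  i=3: ✗ (fails at j=4)
  i=4: ✗ (fails at j=5)
  i=5: ✓ (all of [6,6])
  i=6: ✗ (fails at j=7)
  i=7: ✗ (fails at j=8)
  i=8: ✗ (fails at j=9)
  i=9: ✗ (fails at j=10)
  i=10: ✓ (all of [11,11])
  i=11: ✗ (fails at j=12)
Positions where it holds: {0, 1, 2, 5, 10} → 5.

5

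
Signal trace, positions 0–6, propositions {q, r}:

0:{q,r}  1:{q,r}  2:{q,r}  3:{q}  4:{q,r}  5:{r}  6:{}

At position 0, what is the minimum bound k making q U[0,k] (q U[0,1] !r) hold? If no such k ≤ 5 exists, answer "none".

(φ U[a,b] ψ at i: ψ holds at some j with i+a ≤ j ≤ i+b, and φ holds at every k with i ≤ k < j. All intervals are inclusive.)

2

Need earliest j ≥ 0 with (q U[0,1] !r), and q at every k in [0,j-1].
  j=0: rhs fails.
  j=1: rhs fails.
  j=2: rhs holds; lhs holds on [0,1]. k = 2.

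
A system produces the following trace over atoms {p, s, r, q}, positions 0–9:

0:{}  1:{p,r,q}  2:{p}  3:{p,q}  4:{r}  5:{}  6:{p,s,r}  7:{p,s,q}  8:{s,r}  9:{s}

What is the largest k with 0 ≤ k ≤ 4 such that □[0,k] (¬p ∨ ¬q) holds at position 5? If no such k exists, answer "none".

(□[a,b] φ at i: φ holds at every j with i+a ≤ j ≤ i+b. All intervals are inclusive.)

1

(¬p ∨ ¬q) must hold from j=5 onward; find where it first fails.
  j=5: holds
  j=6: holds
  j=7: fails
Holds on [5,6], so largest k = 1.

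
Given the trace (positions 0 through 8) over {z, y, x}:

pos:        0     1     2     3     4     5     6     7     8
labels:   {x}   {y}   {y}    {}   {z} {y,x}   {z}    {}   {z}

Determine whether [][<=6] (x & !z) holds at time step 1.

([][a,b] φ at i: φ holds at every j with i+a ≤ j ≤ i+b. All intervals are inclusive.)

No

Check (x & !z) at every j in [1,7]:
  j=1: false
  j=2: false
  j=3: false
  j=4: false
  j=5: true
  j=6: false
  j=7: false
Fails at j=1 → formula fails.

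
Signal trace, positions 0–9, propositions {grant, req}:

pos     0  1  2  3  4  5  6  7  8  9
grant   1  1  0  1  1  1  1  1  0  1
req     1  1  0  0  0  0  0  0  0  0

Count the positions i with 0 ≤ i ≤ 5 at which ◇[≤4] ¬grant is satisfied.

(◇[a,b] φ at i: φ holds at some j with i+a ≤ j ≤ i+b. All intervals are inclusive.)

5

Evaluate at each i in [0,5]:
  i=0: ✓ (witness j=2)
  i=1: ✓ (witness j=2)
  i=2: ✓ (witness j=2)
  i=3: ✗ (none in [3,7])
  i=4: ✓ (witness j=8)
  i=5: ✓ (witness j=8)
Positions where it holds: {0, 1, 2, 4, 5} → 5.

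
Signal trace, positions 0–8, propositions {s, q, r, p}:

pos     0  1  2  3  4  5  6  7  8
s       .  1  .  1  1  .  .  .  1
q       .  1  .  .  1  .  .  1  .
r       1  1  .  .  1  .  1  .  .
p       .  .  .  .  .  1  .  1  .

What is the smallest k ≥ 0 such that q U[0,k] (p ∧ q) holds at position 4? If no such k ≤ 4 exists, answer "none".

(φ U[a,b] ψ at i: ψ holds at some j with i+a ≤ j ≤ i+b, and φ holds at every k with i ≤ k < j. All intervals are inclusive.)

none

Need earliest j ≥ 4 with (p ∧ q), and q at every k in [4,j-1].
  j=4: rhs fails.
  j=5: rhs fails.
  j=6: rhs fails.
  j=7: rhs holds but lhs fails at k=5.
  j=8: rhs fails.
No witness within the range → none.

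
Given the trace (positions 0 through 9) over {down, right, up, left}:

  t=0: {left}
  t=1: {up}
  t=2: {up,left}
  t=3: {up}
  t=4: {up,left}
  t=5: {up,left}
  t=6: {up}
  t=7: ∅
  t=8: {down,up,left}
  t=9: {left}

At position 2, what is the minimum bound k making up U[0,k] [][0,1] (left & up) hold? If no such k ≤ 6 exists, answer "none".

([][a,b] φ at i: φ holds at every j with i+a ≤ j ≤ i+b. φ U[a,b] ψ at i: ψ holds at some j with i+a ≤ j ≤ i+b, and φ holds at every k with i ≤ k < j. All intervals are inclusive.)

Need earliest j ≥ 2 with [][0,1] (left & up), and up at every k in [2,j-1].
  j=2: rhs fails.
  j=3: rhs fails.
  j=4: rhs holds; lhs holds on [2,3]. k = 2.

2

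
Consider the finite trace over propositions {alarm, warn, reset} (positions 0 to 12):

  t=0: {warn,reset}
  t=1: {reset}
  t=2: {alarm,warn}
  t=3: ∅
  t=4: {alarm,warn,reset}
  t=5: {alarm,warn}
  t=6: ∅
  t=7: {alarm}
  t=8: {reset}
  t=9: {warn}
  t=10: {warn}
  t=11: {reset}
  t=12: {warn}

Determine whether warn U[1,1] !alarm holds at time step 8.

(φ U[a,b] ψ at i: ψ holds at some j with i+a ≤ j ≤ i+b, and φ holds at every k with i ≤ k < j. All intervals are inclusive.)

No

Need some j in [9,9] with !alarm, and warn at every k in [8,j-1].
  j=9: !alarm holds, but warn fails at k=8 → not this j.
No j in the window works → until fails.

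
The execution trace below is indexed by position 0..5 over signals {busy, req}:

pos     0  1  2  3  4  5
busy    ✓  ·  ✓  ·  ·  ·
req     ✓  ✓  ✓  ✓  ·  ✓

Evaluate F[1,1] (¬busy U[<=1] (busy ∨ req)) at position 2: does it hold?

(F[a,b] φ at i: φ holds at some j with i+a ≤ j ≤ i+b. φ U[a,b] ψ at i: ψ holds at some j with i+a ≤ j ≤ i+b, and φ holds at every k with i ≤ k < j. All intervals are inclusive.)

Check (¬busy U[<=1] (busy ∨ req)) at each j in [3,3]:
  j=3: holds
Found at j=3 → formula holds.

Yes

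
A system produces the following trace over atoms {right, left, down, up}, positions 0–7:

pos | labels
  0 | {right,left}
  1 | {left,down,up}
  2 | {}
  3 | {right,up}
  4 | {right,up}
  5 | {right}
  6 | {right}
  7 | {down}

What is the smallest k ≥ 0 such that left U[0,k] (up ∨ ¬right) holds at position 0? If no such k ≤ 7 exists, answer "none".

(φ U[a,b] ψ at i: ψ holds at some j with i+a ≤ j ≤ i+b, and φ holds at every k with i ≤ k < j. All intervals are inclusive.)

Need earliest j ≥ 0 with (up ∨ ¬right), and left at every k in [0,j-1].
  j=0: rhs fails.
  j=1: rhs holds; lhs holds on [0,0]. k = 1.

1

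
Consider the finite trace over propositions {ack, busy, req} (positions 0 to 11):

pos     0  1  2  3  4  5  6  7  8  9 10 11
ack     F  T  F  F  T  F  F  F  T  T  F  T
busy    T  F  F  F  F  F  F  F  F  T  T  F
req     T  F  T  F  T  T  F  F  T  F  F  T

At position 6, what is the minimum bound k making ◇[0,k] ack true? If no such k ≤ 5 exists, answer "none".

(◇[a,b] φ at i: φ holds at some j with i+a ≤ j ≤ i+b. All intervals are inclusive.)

Scan j = 6,7,… for ack:
  j=6: fails
  j=7: fails
  j=8: holds
First hit at j=8, so smallest k = 8-6 = 2.

2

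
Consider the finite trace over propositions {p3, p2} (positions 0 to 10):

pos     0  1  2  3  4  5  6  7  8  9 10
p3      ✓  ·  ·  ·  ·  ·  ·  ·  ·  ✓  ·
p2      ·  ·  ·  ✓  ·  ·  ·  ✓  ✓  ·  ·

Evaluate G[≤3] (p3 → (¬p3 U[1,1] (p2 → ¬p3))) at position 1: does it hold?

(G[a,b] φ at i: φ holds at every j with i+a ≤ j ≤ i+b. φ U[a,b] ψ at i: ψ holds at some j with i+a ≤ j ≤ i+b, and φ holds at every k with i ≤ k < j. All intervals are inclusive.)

Check (p3 → (¬p3 U[1,1] (p2 → ¬p3))) at every j in [1,4]:
  j=1: antecedent false → ✓
  j=2: antecedent false → ✓
  j=3: antecedent false → ✓
  j=4: antecedent false → ✓
All positions satisfy it → formula holds.

Holds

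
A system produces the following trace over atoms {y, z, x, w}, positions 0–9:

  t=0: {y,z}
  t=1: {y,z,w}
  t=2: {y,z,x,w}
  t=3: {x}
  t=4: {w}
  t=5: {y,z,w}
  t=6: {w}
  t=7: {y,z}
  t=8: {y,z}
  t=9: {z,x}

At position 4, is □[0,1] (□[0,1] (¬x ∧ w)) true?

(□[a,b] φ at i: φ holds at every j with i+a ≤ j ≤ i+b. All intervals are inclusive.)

Check □[0,1] (¬x ∧ w) at every j in [4,5]:
  j=4: holds on [4,5]
  j=5: holds on [5,6]
All positions satisfy it → formula holds.

True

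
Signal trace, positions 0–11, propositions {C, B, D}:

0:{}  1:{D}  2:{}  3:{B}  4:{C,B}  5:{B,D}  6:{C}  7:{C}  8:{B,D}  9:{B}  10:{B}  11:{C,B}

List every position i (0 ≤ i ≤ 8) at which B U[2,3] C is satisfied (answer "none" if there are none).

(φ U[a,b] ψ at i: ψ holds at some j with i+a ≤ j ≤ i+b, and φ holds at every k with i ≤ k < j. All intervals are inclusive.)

Evaluate at each i in [0,8]:
  i=0: ✗ (no rhs in [2,3])
  i=1: ✗ (lhs fails at k=1 before rhs at j=4)
  i=2: ✗ (lhs fails at k=2 before rhs at j=4)
  i=3: ✓ (rhs at j=6; lhs holds on [3,5])
  i=4: ✓ (rhs at j=6; lhs holds on [4,5])
  i=5: ✗ (lhs fails at k=6 before rhs at j=7)
  i=6: ✗ (no rhs in [8,9])
  i=7: ✗ (no rhs in [9,10])
  i=8: ✓ (rhs at j=11; lhs holds on [8,10])

3, 4, 8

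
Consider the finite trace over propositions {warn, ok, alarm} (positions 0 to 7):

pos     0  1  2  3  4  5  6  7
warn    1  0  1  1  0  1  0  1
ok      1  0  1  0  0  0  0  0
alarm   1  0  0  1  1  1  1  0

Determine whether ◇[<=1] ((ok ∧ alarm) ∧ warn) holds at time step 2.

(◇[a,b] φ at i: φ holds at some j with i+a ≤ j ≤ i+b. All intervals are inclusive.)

Check ((ok ∧ alarm) ∧ warn) at each j in [2,3]:
  j=2: false
  j=3: false
No position in the window satisfies it → formula fails.

No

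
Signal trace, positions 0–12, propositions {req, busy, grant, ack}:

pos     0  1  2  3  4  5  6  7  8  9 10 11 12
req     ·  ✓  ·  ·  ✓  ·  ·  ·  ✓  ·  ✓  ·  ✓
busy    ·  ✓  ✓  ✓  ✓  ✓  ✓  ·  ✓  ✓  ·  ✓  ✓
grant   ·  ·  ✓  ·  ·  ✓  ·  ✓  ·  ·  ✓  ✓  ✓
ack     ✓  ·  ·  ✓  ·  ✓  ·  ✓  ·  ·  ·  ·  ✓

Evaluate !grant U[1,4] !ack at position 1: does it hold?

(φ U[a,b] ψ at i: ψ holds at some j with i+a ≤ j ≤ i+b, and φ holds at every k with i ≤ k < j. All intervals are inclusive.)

Need some j in [2,5] with !ack, and !grant at every k in [1,j-1].
  j=2: !ack holds; !grant holds at every k in [1,1] → satisfied.

Holds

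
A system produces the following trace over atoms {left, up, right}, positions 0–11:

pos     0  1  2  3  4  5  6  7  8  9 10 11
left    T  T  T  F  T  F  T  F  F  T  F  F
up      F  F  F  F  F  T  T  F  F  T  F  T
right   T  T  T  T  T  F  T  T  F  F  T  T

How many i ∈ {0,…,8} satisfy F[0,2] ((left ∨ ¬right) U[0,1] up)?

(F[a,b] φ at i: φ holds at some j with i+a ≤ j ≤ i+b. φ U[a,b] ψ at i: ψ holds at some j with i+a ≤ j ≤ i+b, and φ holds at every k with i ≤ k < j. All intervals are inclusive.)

Evaluate at each i in [0,8]:
  i=0: ✗ (none in [0,2])
  i=1: ✗ (none in [1,3])
  i=2: ✓ (witness j=4)
  i=3: ✓ (witness j=4)
  i=4: ✓ (witness j=4)
  i=5: ✓ (witness j=5)
  i=6: ✓ (witness j=6)
  i=7: ✓ (witness j=8)
  i=8: ✓ (witness j=8)
Positions where it holds: {2, 3, 4, 5, 6, 7, 8} → 7.

7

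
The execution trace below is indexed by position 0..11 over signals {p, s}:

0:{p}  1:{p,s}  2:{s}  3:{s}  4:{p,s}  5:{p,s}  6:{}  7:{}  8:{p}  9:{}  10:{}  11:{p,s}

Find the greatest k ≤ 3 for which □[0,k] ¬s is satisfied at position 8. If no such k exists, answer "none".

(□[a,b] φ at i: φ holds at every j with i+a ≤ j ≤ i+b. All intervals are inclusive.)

¬s must hold from j=8 onward; find where it first fails.
  j=8: holds
  j=9: holds
  j=10: holds
  j=11: fails
Holds on [8,10], so largest k = 2.

2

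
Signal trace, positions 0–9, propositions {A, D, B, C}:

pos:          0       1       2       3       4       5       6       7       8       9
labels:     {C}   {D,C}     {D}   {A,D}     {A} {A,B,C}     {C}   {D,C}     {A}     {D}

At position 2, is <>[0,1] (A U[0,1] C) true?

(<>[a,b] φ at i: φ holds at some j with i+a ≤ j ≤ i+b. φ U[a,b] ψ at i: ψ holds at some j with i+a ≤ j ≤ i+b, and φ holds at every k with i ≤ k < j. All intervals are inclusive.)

No

Check (A U[0,1] C) at each j in [2,3]:
  j=2: fails
  j=3: fails
No position in the window satisfies it → formula fails.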